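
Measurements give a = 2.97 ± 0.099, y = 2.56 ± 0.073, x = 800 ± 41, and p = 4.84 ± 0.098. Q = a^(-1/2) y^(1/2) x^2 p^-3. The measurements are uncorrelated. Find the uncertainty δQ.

Relative error in a monomial: (δQ/Q)² = Σ (nᵢ · δxᵢ/xᵢ)².
  (−½·δa/a)² = (-0.5×0.0333)² = 0.000278;  (½·δy/y)² = (0.5×0.0285)² = 0.000203;  (2·δx/x)² = (2×0.0512)² = 0.0105;  (-3·δp/p)² = (-3×0.0202)² = 0.00369
δQ/Q = √(0.0147) = 0.121
Q = 5240, so δQ = 0.121 × 5240 = 635.

635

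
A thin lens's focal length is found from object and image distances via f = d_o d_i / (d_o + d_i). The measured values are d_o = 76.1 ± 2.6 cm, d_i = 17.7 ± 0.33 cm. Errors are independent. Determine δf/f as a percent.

1.64%

∂f/∂d_o = (d_i/(d_o+d_i))² = 0.0356;  ∂f/∂d_i = (d_o/(d_o+d_i))² = 0.658
δf = √((∂f/∂d_o · δd_o)² + (∂f/∂d_i · δd_i)²) = √(0.00857 + 0.0472) = 0.236 cm
f = 14.4 cm, so δf/f = 0.236/14.4 = 0.0164.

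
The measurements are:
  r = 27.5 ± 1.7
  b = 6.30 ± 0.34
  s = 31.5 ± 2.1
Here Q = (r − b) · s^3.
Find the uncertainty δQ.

Let u = r − b = 21.2. δu = √(δr² + δb²) = √(2.89 + 0.116) = 1.73, so δu/u = 0.0818.
Q is then a monomial in u, s:
δQ/Q = √((δu/u)² + (3·δs/s)²) = √(0.00669 + 0.0400) = 0.216
Q = 6.63e+05, so δQ = 0.216 × 6.63e+05 = 1.43e+05.

1.43e+05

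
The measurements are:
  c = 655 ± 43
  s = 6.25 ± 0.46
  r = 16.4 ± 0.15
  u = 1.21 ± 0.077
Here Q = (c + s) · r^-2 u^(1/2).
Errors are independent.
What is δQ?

0.202

Let w = c + s = 661. δw = √(δc² + δs²) = √(1850 + 0.212) = 43.0, so δw/w = 0.0650.
Q is then a monomial in w, r, u:
δQ/Q = √((δw/w)² + (-2·δr/r)² + (½·δu/u)²) = √(0.00423 + 0.000335 + 0.00101) = 0.0747
Q = 2.70, so δQ = 0.0747 × 2.70 = 0.202.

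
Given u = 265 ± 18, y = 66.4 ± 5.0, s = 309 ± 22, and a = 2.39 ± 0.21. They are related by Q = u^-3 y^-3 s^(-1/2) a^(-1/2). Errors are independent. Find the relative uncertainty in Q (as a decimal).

0.309

Products/powers → add relative errors in quadrature, weighted by exponent:
  (-3·δu/u)² = (-3×0.0679)² = 0.0415;  (-3·δy/y)² = (-3×0.0753)² = 0.0510;  (−½·δs/s)² = (-0.5×0.0712)² = 0.00127;  (−½·δa/a)² = (-0.5×0.0879)² = 0.00193
δQ/Q = √(0.0958) = 0.309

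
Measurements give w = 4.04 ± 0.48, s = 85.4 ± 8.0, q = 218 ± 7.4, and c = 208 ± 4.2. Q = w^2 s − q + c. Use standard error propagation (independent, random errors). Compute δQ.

356

Let p = w^2·s = 1390. δp/p = √((2·δw/w)² + (1·δs/s)²) = √(0.0565 + 0.00878) = 0.255, so δp = 356.
Q = p − q + c: δQ = √(δp² + δq² + δc²) = √(1.27e+05 + 54.8 + 17.6) = 356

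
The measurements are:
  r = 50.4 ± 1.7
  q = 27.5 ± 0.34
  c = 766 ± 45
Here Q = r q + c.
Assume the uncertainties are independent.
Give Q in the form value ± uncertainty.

Let p = r·q = 1390. δp/p = √((1·δr/r)² + (1·δq/q)²) = √(0.00114 + 0.000153) = 0.0359, so δp = 49.8.
Q = p + c: δQ = √(δp² + δc²) = √(2480 + 2020) = 67.1
Q = 2150.

2150 ± 67.1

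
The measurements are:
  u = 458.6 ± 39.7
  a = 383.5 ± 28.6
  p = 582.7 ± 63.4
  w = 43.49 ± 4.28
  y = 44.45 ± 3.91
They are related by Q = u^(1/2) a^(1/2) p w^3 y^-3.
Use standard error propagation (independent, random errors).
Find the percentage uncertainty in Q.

Since Q is a product/quotient, work with relative uncertainties:
  (½·δu/u)² = (0.5×0.0866)² = 0.00187;  (½·δa/a)² = (0.5×0.0746)² = 0.00139;  (1·δp/p)² = (1×0.109)² = 0.0118;  (3·δw/w)² = (3×0.0984)² = 0.0872;  (-3·δy/y)² = (-3×0.0880)² = 0.0696
δQ/Q = √(0.172) = 0.415

41.5%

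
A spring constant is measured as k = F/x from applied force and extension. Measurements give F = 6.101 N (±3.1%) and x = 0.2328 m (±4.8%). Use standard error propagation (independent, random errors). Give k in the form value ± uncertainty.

Each factor contributes (exponent × relative error)² to (δk/k)²:
  (1·δF/F)² = (1×0.0310)² = 0.000961;  (-1·δx/x)² = (-1×0.0480)² = 0.00230
δk/k = √(0.00327) = 0.0571
k = 26.21 N/m, so δk = 0.0571 × 26.21 = 1.50 N/m.

26.21 ± 1.50 N/m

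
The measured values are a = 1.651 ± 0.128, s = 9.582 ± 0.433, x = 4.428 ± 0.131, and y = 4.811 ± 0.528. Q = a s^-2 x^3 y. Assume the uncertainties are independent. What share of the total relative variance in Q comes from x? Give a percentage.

23.1%

(δQ/Q)² = (1·δa/a)² + (-2·δs/s)² + (3·δx/x)² + (1·δy/y)²
  a term: (1×0.0775)² = 0.00601
  s term: (-2×0.0452)² = 0.00817
  x term: (3×0.0296)² = 0.00788
  y term: (1×0.110)² = 0.0120
Total = 0.0341. Share from x = 0.00788/0.0341 = 0.231.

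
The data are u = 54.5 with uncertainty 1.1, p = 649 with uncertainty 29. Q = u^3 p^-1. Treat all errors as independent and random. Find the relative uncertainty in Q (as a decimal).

Since Q is a product/quotient, work with relative uncertainties:
  (3·δu/u)² = (3×0.0202)² = 0.00367;  (-1·δp/p)² = (-1×0.0447)² = 0.00200
δQ/Q = √(0.00566) = 0.0753

0.0753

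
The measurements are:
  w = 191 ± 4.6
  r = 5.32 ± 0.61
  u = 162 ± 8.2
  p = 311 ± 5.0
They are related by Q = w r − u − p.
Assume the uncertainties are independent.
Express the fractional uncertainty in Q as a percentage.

22.0%

Let h = w·r = 1020. δh/h = √((1·δw/w)² + (1·δr/r)²) = √(0.000580 + 0.0131) = 0.117, so δh = 119.
Q = h − u − p: δQ = √(δh² + δu² + δp²) = √(14200 + 67.2 + 25.0) = 119
Q = 543, so δQ/Q = 119/543 = 0.220.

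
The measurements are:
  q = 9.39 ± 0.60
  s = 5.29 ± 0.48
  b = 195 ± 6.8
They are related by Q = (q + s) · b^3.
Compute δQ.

1.27e+07

Let u = q + s = 14.7. δu = √(δq² + δs²) = √(0.360 + 0.230) = 0.768, so δu/u = 0.0523.
Q is then a monomial in u, b:
δQ/Q = √((δu/u)² + (3·δb/b)²) = √(0.00274 + 0.0109) = 0.117
Q = 1.09e+08, so δQ = 0.117 × 1.09e+08 = 1.27e+07.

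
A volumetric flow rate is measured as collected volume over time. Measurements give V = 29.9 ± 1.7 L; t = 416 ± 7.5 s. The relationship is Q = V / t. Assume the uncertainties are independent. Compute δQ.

Q is a product of powers, so relative uncertainties combine in quadrature:
  (1·δV/V)² = (1×0.0569)² = 0.00323;  (-1·δt/t)² = (-1×0.0180)² = 0.000325
δQ/Q = √(0.00356) = 0.0596
Q = 0.0719 L/s, so δQ = 0.0596 × 0.0719 = 0.00429 L/s.

0.00429 L/s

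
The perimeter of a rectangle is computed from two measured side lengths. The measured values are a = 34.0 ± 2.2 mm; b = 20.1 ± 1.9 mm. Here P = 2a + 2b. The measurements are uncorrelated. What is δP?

5.81 mm

Absolute uncertainties add in quadrature for a linear combination:
  (2·δa)² = 19.4;  (2·δb)² = 14.4
δP = √(33.8) = 5.81 mm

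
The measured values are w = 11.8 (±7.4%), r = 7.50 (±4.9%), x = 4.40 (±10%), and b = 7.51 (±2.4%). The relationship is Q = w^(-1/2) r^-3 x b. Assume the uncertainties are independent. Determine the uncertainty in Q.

Q is a product of powers, so relative uncertainties combine in quadrature:
  (−½·δw/w)² = (-0.5×0.0740)² = 0.00137;  (-3·δr/r)² = (-3×0.0490)² = 0.0216;  (1·δx/x)² = (1×0.100)² = 0.0100;  (1·δb/b)² = (1×0.0240)² = 0.000576
δQ/Q = √(0.0336) = 0.183
Q = 0.0228, so δQ = 0.183 × 0.0228 = 0.00418.

0.00418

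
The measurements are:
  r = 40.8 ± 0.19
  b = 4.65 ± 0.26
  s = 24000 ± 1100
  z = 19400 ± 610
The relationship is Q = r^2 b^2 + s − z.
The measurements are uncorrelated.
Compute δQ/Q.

0.104

Let p = r^2·b^2 = 36000. δp/p = √((2·δr/r)² + (2·δb/b)²) = √(8.67e-05 + 0.0125) = 0.112, so δp = 4040.
Q = p + s − z: δQ = √(δp² + δs² + δz²) = √(1.63e+07 + 1.21e+06 + 3.72e+05) = 4230
Q = 40600, so δQ/Q = 4230/40600 = 0.104.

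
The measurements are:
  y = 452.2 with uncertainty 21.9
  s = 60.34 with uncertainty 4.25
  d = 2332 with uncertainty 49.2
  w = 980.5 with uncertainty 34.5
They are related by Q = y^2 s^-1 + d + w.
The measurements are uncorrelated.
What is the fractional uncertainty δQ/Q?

Let p = y^2·s^-1 = 3389. δp/p = √((2·δy/y)² + (-1·δs/s)²) = √(0.00938 + 0.00496) = 0.120, so δp = 406.
Q = p + d + w: δQ = √(δp² + δd² + δw²) = √(1.65e+05 + 2420 + 1190) = 410
Q = 6701, so δQ/Q = 410/6701 = 0.0612.

0.0612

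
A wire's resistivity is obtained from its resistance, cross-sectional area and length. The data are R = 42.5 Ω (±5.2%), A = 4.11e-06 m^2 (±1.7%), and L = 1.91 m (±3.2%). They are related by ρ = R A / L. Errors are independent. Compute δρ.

5.8e-06 Ω·m

Each factor contributes (exponent × relative error)² to (δρ/ρ)²:
  (1·δR/R)² = (1×0.0520)² = 0.00270;  (1·δA/A)² = (1×0.0170)² = 0.000289;  (-1·δL/L)² = (-1×0.0320)² = 0.00102
δρ/ρ = √(0.00402) = 0.0634
ρ = 9.15e-05 Ω·m, so δρ = 0.0634 × 9.15e-05 = 5.8e-06 Ω·m.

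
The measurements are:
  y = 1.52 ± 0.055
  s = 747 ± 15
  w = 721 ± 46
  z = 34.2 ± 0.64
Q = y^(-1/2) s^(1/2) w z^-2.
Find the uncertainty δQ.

1.05

Products/powers → add relative errors in quadrature, weighted by exponent:
  (−½·δy/y)² = (-0.5×0.0362)² = 0.000327;  (½·δs/s)² = (0.5×0.0201)² = 0.000101;  (1·δw/w)² = (1×0.0638)² = 0.00407;  (-2·δz/z)² = (-2×0.0187)² = 0.00140
δQ/Q = √(0.00590) = 0.0768
Q = 13.7, so δQ = 0.0768 × 13.7 = 1.05.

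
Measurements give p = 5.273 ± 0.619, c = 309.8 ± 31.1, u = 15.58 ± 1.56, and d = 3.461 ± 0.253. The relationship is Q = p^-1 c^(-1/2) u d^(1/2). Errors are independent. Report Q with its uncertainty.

Since Q is a product/quotient, work with relative uncertainties:
  (-1·δp/p)² = (-1×0.117)² = 0.0138;  (−½·δc/c)² = (-0.5×0.100)² = 0.00252;  (1·δu/u)² = (1×0.100)² = 0.0100;  (½·δd/d)² = (0.5×0.0731)² = 0.00134
δQ/Q = √(0.0277) = 0.166
Q = 0.3123, so δQ = 0.166 × 0.3123 = 0.0519.

0.3123 ± 0.0519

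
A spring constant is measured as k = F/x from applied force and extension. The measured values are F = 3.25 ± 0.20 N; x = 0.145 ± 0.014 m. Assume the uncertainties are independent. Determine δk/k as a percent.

For a monomial k ∝ F, x^-1, fractional errors add in quadrature:
  (1·δF/F)² = (1×0.0615)² = 0.00379;  (-1·δx/x)² = (-1×0.0966)² = 0.00932
δk/k = √(0.0131) = 0.114

11.4%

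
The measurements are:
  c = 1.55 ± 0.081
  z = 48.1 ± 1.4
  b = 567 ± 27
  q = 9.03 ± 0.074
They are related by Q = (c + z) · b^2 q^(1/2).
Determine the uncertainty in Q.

4.77e+06

Let u = c + z = 49.6. δu = √(δc² + δz²) = √(0.00656 + 1.96) = 1.40, so δu/u = 0.0282.
Q is then a monomial in u, b, q:
δQ/Q = √((δu/u)² + (2·δb/b)² + (½·δq/q)²) = √(0.000798 + 0.00907 + 1.68e-05) = 0.0994
Q = 4.8e+07, so δQ = 0.0994 × 4.8e+07 = 4.77e+06.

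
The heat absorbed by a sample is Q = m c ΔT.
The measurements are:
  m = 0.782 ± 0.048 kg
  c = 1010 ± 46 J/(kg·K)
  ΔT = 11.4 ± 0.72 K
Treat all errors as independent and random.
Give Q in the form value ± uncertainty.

9000 ± 893 J

Products/powers → add relative errors in quadrature, weighted by exponent:
  (1·δm/m)² = (1×0.0614)² = 0.00377;  (1·δc/c)² = (1×0.0455)² = 0.00207;  (1·δΔT/ΔT)² = (1×0.0632)² = 0.00399
δQ/Q = √(0.00983) = 0.0992
Q = 9000 J, so δQ = 0.0992 × 9000 = 893 J.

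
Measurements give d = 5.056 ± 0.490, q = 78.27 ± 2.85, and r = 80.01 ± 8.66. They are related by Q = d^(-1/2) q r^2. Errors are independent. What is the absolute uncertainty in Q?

50100

Relative error in a monomial: (δQ/Q)² = Σ (nᵢ · δxᵢ/xᵢ)².
  (−½·δd/d)² = (-0.5×0.0969)² = 0.00235;  (1·δq/q)² = (1×0.0364)² = 0.00133;  (2·δr/r)² = (2×0.108)² = 0.0469
δQ/Q = √(0.0505) = 0.225
Q = 222800, so δQ = 0.225 × 222800 = 50100.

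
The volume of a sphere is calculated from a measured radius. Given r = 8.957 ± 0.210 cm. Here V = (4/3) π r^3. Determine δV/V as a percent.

7.03%

Products/powers → add relative errors in quadrature, weighted by exponent:
  (3·δr/r)² = (3×0.0234)² = 0.00495
δV/V = √(0.00495) = 0.0703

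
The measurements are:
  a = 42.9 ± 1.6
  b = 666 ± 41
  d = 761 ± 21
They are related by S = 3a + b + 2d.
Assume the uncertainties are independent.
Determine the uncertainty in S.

58.9

Sums and differences: (δS)² = Σ (cᵢ δxᵢ)².
  (3·δa)² = 23.0;  (δb)² = 1680;  (2·δd)² = 1760
δS = √(3470) = 58.9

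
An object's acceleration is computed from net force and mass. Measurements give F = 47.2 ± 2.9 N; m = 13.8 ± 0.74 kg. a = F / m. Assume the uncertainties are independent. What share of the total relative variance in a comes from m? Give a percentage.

43.2%

(δa/a)² = (1·δF/F)² + (-1·δm/m)²
  F term: (1×0.0614)² = 0.00377
  m term: (-1×0.0536)² = 0.00288
Total = 0.00665. Share from m = 0.00288/0.00665 = 0.432.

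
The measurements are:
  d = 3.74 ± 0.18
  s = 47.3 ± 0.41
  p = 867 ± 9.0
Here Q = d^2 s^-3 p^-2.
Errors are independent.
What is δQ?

1.79e-11

For a monomial Q ∝ d^2, s^-3, p^-2, fractional errors add in quadrature:
  (2·δd/d)² = (2×0.0481)² = 0.00927;  (-3·δs/s)² = (-3×0.00867)² = 0.000676;  (-2·δp/p)² = (-2×0.0104)² = 0.000431
δQ/Q = √(0.0104) = 0.102
Q = 1.76e-10, so δQ = 0.102 × 1.76e-10 = 1.79e-11.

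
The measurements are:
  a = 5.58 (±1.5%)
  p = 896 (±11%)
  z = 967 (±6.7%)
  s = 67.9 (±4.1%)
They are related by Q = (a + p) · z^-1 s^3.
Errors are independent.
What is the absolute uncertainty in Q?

51900

Let u = a + p = 902. δu = √(δa² + δp²) = √(0.00701 + 9710) = 98.6, so δu/u = 0.109.
Q is then a monomial in u, z, s:
δQ/Q = √((δu/u)² + (-1·δz/z)² + (3·δs/s)²) = √(0.0120 + 0.00449 + 0.0151) = 0.178
Q = 2.92e+05, so δQ = 0.178 × 2.92e+05 = 51900.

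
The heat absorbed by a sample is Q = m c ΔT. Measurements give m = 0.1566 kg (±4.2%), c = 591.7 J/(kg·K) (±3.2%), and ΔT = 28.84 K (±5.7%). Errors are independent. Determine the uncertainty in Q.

208 J

Products/powers → add relative errors in quadrature, weighted by exponent:
  (1·δm/m)² = (1×0.0420)² = 0.00176;  (1·δc/c)² = (1×0.0320)² = 0.00102;  (1·δΔT/ΔT)² = (1×0.0570)² = 0.00325
δQ/Q = √(0.00604) = 0.0777
Q = 2672 J, so δQ = 0.0777 × 2672 = 208 J.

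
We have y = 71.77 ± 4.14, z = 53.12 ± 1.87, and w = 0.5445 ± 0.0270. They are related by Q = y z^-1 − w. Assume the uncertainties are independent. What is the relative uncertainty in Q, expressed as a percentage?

11.8%

Let p = y·z^-1 = 1.351. δp/p = √((1·δy/y)² + (-1·δz/z)²) = √(0.00333 + 0.00124) = 0.0676, so δp = 0.0913.
Q = p − w: δQ = √(δp² + δw²) = √(0.00834 + 0.000729) = 0.0952
Q = 0.8066, so δQ/Q = 0.0952/0.8066 = 0.118.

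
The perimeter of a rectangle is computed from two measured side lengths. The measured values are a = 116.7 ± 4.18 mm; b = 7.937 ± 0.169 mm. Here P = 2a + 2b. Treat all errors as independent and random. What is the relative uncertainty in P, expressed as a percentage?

3.36%

Each term contributes (cᵢ δxᵢ)² to (δP)²:
  (2·δa)² = 69.9;  (2·δb)² = 0.114
δP = √(70.0) = 8.37 mm
P = 249.3 mm, so δP/P = 8.37/249.3 = 0.0336.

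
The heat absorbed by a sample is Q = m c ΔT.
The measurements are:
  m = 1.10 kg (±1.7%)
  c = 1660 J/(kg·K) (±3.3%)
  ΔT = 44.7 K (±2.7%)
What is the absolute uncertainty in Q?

Since Q is a product/quotient, work with relative uncertainties:
  (1·δm/m)² = (1×0.0170)² = 0.000289;  (1·δc/c)² = (1×0.0330)² = 0.00109;  (1·δΔT/ΔT)² = (1×0.0270)² = 0.000729
δQ/Q = √(0.00211) = 0.0459
Q = 81600 J, so δQ = 0.0459 × 81600 = 3750 J.

3750 J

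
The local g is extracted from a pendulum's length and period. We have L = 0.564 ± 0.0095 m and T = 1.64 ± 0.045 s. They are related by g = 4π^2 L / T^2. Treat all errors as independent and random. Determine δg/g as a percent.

5.74%

g is a product of powers, so relative uncertainties combine in quadrature:
  (1·δL/L)² = (1×0.0168)² = 0.000284;  (-2·δT/T)² = (-2×0.0274)² = 0.00301
δg/g = √(0.00330) = 0.0574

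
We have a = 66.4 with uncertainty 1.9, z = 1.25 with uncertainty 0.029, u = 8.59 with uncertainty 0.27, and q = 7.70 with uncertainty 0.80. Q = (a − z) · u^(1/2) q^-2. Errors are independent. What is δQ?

Let w = a − z = 65.2. δw = √(δa² + δz²) = √(3.61 + 0.000841) = 1.90, so δw/w = 0.0292.
Q is then a monomial in w, u, q:
δQ/Q = √((δw/w)² + (½·δu/u)² + (-2·δq/q)²) = √(0.000851 + 0.000247 + 0.0432) = 0.210
Q = 3.22, so δQ = 0.210 × 3.22 = 0.678.

0.678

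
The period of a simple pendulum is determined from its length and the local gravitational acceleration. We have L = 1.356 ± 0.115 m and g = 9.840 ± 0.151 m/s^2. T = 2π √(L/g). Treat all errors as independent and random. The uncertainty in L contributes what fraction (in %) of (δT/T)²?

96.8%

(δT/T)² = (½·δL/L)² + (−½·δg/g)²
  L term: (0.5×0.0848)² = 0.00180
  g term: (-0.5×0.0153)² = 5.89e-05
Total = 0.00186. Share from L = 0.00180/0.00186 = 0.968.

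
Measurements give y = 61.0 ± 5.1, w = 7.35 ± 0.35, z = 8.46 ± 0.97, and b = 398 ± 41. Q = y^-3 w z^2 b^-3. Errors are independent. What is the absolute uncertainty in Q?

For a monomial Q ∝ y^-3, w, z^2, b^-3, fractional errors add in quadrature:
  (-3·δy/y)² = (-3×0.0836)² = 0.0629;  (1·δw/w)² = (1×0.0476)² = 0.00227;  (2·δz/z)² = (2×0.115)² = 0.0526;  (-3·δb/b)² = (-3×0.103)² = 0.0955
δQ/Q = √(0.213) = 0.462
Q = 3.68e-11, so δQ = 0.462 × 3.68e-11 = 1.7e-11.

1.7e-11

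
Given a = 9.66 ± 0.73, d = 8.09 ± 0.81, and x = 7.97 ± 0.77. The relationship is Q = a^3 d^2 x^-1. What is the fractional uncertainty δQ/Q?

Since Q is a product/quotient, work with relative uncertainties:
  (3·δa/a)² = (3×0.0756)² = 0.0514;  (2·δd/d)² = (2×0.100)² = 0.0401;  (-1·δx/x)² = (-1×0.0966)² = 0.00933
δQ/Q = √(0.101) = 0.318

0.318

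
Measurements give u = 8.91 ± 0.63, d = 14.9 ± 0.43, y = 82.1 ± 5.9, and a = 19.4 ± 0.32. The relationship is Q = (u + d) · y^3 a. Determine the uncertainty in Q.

5.59e+07

Let w = u + d = 23.8. δw = √(δu² + δd²) = √(0.397 + 0.185) = 0.763, so δw/w = 0.0320.
Q is then a monomial in w, y, a:
δQ/Q = √((δw/w)² + (3·δy/y)² + (1·δa/a)²) = √(0.00103 + 0.0465 + 0.000272) = 0.219
Q = 2.56e+08, so δQ = 0.219 × 2.56e+08 = 5.59e+07.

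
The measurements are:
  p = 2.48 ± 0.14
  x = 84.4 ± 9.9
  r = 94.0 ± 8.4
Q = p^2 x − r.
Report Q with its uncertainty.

425 ± 84.9

Let w = p^2·x = 519. δw/w = √((2·δp/p)² + (1·δx/x)²) = √(0.0127 + 0.0138) = 0.163, so δw = 84.5.
Q = w − r: δQ = √(δw² + δr²) = √(7140 + 70.6) = 84.9
Q = 425.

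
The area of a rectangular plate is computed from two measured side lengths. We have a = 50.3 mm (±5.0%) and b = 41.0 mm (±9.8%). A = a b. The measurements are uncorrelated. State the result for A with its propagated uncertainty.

2060 ± 227 mm^2

Each factor contributes (exponent × relative error)² to (δA/A)²:
  (1·δa/a)² = (1×0.0500)² = 0.00250;  (1·δb/b)² = (1×0.0980)² = 0.00960
δA/A = √(0.0121) = 0.110
A = 2060 mm^2, so δA = 0.110 × 2060 = 227 mm^2.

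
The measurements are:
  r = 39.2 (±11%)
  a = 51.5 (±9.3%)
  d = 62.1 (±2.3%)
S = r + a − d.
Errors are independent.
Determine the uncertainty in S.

S is a linear combination, so absolute uncertainties add in quadrature:
  (δr)² = 18.6;  (δa)² = 22.9;  (δd)² = 2.04
δS = √(43.6) = 6.60

6.60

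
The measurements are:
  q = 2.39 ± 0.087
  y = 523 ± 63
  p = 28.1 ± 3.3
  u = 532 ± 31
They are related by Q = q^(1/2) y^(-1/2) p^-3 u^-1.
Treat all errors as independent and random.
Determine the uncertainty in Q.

For a monomial Q ∝ q^(1/2), y^(-1/2), p^-3, u^-1, fractional errors add in quadrature:
  (½·δq/q)² = (0.5×0.0364)² = 0.000331;  (−½·δy/y)² = (-0.5×0.120)² = 0.00363;  (-3·δp/p)² = (-3×0.117)² = 0.124;  (-1·δu/u)² = (-1×0.0583)² = 0.00340
δQ/Q = √(0.131) = 0.363
Q = 5.73e-09, so δQ = 0.363 × 5.73e-09 = 2.08e-09.

2.08e-09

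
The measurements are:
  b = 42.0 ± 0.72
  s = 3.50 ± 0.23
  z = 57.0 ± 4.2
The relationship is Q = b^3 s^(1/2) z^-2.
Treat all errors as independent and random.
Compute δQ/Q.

0.160

Relative error in a monomial: (δQ/Q)² = Σ (nᵢ · δxᵢ/xᵢ)².
  (3·δb/b)² = (3×0.0171)² = 0.00264;  (½·δs/s)² = (0.5×0.0657)² = 0.00108;  (-2·δz/z)² = (-2×0.0737)² = 0.0217
δQ/Q = √(0.0254) = 0.160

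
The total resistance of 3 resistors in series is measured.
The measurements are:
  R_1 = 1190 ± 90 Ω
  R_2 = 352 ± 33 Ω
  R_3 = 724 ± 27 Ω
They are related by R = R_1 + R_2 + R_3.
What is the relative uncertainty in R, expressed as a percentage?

4.39%

R is a linear combination, so absolute uncertainties add in quadrature:
  (δR_1)² = 8100;  (δR_2)² = 1090;  (δR_3)² = 729
δR = √(9920) = 99.6 Ω
R = 2270 Ω, so δR/R = 99.6/2270 = 0.0439.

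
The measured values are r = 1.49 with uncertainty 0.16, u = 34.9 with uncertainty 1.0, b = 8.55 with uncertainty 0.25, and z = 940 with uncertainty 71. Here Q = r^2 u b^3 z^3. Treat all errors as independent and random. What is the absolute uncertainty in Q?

1.31e+13

Q is a product of powers, so relative uncertainties combine in quadrature:
  (2·δr/r)² = (2×0.107)² = 0.0461;  (1·δu/u)² = (1×0.0287)² = 0.000821;  (3·δb/b)² = (3×0.0292)² = 0.00769;  (3·δz/z)² = (3×0.0755)² = 0.0513
δQ/Q = √(0.106) = 0.326
Q = 4.02e+13, so δQ = 0.326 × 4.02e+13 = 1.31e+13.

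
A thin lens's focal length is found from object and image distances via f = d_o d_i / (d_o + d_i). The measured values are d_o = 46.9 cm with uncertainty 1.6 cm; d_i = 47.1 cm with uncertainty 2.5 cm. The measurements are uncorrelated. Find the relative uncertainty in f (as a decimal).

∂f/∂d_o = (d_i/(d_o+d_i))² = 0.251;  ∂f/∂d_i = (d_o/(d_o+d_i))² = 0.249
δf = √((∂f/∂d_o · δd_o)² + (∂f/∂d_i · δd_i)²) = √(0.161 + 0.387) = 0.741 cm
f = 23.5 cm, so δf/f = 0.741/23.5 = 0.0315.

0.0315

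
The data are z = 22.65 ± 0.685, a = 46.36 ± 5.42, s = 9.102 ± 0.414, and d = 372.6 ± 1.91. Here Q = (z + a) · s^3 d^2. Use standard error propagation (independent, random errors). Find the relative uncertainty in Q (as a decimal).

0.158

Let u = z + a = 69.01. δu = √(δz² + δa²) = √(0.469 + 29.4) = 5.46, so δu/u = 0.0792.
Q is then a monomial in u, s, d:
δQ/Q = √((δu/u)² + (3·δs/s)² + (2·δd/d)²) = √(0.00627 + 0.0186 + 0.000105) = 0.158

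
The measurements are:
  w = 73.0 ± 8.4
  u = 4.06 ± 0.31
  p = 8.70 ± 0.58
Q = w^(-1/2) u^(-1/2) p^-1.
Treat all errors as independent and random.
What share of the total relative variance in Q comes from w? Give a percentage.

35.9%

(δQ/Q)² = (−½·δw/w)² + (−½·δu/u)² + (-1·δp/p)²
  w term: (-0.5×0.115)² = 0.00331
  u term: (-0.5×0.0764)² = 0.00146
  p term: (-1×0.0667)² = 0.00444
Total = 0.00921. Share from w = 0.00331/0.00921 = 0.359.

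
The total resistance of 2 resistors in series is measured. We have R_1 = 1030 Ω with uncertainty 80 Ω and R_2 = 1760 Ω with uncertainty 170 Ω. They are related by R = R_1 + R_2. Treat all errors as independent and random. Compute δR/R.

For a sum/difference, combine absolute errors in quadrature:
  (δR_1)² = 6400;  (δR_2)² = 28900
δR = √(35300) = 188 Ω
R = 2790 Ω, so δR/R = 188/2790 = 0.0673.

0.0673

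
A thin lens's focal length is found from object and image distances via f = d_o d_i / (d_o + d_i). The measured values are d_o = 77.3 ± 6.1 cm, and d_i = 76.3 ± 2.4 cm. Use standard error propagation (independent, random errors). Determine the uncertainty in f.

1.62 cm

∂f/∂d_o = (d_i/(d_o+d_i))² = 0.247;  ∂f/∂d_i = (d_o/(d_o+d_i))² = 0.253
δf = √((∂f/∂d_o · δd_o)² + (∂f/∂d_i · δd_i)²) = √(2.27 + 0.369) = 1.62 cm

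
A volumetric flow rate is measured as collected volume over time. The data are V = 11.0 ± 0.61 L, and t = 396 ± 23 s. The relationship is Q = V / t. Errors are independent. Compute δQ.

0.00223 L/s

Q is a product of powers, so relative uncertainties combine in quadrature:
  (1·δV/V)² = (1×0.0555)² = 0.00308;  (-1·δt/t)² = (-1×0.0581)² = 0.00337
δQ/Q = √(0.00645) = 0.0803
Q = 0.0278 L/s, so δQ = 0.0803 × 0.0278 = 0.00223 L/s.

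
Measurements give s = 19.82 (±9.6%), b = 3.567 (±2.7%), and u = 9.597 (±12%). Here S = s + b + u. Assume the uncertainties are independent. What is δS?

Sums and differences: (δS)² = Σ (cᵢ δxᵢ)².
  (δs)² = 3.62;  (δb)² = 0.00928;  (δu)² = 1.33
δS = √(4.96) = 2.23

2.23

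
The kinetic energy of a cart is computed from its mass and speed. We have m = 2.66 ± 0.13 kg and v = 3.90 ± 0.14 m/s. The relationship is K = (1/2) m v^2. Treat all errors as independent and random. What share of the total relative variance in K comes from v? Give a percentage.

68.3%

(δK/K)² = (1·δm/m)² + (2·δv/v)²
  m term: (1×0.0489)² = 0.00239
  v term: (2×0.0359)² = 0.00515
Total = 0.00754. Share from v = 0.00515/0.00754 = 0.683.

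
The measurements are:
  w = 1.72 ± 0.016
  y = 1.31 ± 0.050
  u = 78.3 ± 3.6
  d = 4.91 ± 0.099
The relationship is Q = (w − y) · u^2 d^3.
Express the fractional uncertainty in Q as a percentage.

Let h = w − y = 0.410. δh = √(δw² + δy²) = √(0.000256 + 0.00250) = 0.0525, so δh/h = 0.128.
Q is then a monomial in h, u, d:
δQ/Q = √((δh/h)² + (2·δu/u)² + (3·δd/d)²) = √(0.0164 + 0.00846 + 0.00366) = 0.169

16.9%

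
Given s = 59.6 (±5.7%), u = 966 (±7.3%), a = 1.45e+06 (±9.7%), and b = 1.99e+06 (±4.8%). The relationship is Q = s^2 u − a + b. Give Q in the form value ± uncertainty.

Let p = s^2·u = 3.43e+06. δp/p = √((2·δs/s)² + (1·δu/u)²) = √(0.0130 + 0.00533) = 0.135, so δp = 4.65e+05.
Q = p − a + b: δQ = √(δp² + δa² + δb²) = √(2.16e+11 + 1.98e+10 + 9.12e+09) = 4.95e+05
Q = 3.97e+06.

(3.97 ± 0.495) × 10^6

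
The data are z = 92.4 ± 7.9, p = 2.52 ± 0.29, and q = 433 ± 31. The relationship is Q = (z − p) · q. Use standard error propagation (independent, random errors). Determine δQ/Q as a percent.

11.3%

Let u = z − p = 89.9. δu = √(δz² + δp²) = √(62.4 + 0.0841) = 7.91, so δu/u = 0.0880.
Q is then a monomial in u, q:
δQ/Q = √((δu/u)² + (1·δq/q)²) = √(0.00774 + 0.00513) = 0.113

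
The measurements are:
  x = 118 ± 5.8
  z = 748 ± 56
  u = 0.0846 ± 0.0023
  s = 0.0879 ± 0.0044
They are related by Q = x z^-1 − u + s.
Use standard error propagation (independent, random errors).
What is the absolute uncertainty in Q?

0.0150

Let p = x·z^-1 = 0.158. δp/p = √((1·δx/x)² + (-1·δz/z)²) = √(0.00242 + 0.00560) = 0.0896, so δp = 0.0141.
Q = p − u + s: δQ = √(δp² + δu² + δs²) = √(0.000200 + 5.29e-06 + 1.94e-05) = 0.0150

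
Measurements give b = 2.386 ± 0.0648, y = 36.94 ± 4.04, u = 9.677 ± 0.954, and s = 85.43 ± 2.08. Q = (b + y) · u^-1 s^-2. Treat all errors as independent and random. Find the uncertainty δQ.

Let w = b + y = 39.33. δw = √(δb² + δy²) = √(0.00420 + 16.3) = 4.04, so δw/w = 0.103.
Q is then a monomial in w, u, s:
δQ/Q = √((δw/w)² + (-1·δu/u)² + (-2·δs/s)²) = √(0.0106 + 0.00972 + 0.00237) = 0.150
Q = 0.0005568, so δQ = 0.150 × 0.0005568 = 8.38e-05.

8.38e-05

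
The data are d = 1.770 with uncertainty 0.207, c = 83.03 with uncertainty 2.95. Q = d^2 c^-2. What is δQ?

Each factor contributes (exponent × relative error)² to (δQ/Q)²:
  (2·δd/d)² = (2×0.117)² = 0.0547;  (-2·δc/c)² = (-2×0.0355)² = 0.00505
δQ/Q = √(0.0598) = 0.244
Q = 0.0004544, so δQ = 0.244 × 0.0004544 = 0.000111.

0.000111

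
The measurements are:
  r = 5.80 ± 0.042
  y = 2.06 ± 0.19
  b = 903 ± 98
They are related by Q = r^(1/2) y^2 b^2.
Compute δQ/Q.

0.285

Products/powers → add relative errors in quadrature, weighted by exponent:
  (½·δr/r)² = (0.5×0.00724)² = 1.31e-05;  (2·δy/y)² = (2×0.0922)² = 0.0340;  (2·δb/b)² = (2×0.109)² = 0.0471
δQ/Q = √(0.0812) = 0.285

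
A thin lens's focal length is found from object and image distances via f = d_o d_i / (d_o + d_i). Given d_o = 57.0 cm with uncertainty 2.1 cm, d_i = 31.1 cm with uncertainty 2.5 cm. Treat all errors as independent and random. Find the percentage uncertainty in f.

5.36%

∂f/∂d_o = (d_i/(d_o+d_i))² = 0.125;  ∂f/∂d_i = (d_o/(d_o+d_i))² = 0.419
δf = √((∂f/∂d_o · δd_o)² + (∂f/∂d_i · δd_i)²) = √(0.0685 + 1.10) = 1.08 cm
f = 20.1 cm, so δf/f = 1.08/20.1 = 0.0536.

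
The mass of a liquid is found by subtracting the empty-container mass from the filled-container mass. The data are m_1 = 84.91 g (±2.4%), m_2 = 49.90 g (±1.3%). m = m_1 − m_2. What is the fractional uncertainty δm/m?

For a sum/difference, combine absolute errors in quadrature:
  (δm_1)² = 4.15;  (δm_2)² = 0.421
δm = √(4.57) = 2.14 g
m = 35.01 g, so δm/m = 2.14/35.01 = 0.0611.

0.0611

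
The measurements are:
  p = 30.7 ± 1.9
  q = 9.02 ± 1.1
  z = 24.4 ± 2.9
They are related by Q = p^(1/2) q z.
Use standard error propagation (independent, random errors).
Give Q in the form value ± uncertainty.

Each factor contributes (exponent × relative error)² to (δQ/Q)²:
  (½·δp/p)² = (0.5×0.0619)² = 0.000958;  (1·δq/q)² = (1×0.122)² = 0.0149;  (1·δz/z)² = (1×0.119)² = 0.0141
δQ/Q = √(0.0300) = 0.173
Q = 1220, so δQ = 0.173 × 1220 = 211.

1220 ± 211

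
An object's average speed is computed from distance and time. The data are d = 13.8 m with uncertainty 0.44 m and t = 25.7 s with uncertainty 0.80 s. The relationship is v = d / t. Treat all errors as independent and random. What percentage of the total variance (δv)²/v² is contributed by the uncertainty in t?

48.8%

(δv/v)² = (1·δd/d)² + (-1·δt/t)²
  d term: (1×0.0319)² = 0.00102
  t term: (-1×0.0311)² = 0.000969
Total = 0.00199. Share from t = 0.000969/0.00199 = 0.488.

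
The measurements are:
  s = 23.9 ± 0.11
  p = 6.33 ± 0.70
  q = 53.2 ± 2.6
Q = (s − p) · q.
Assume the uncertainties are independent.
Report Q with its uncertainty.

Let u = s − p = 17.6. δu = √(δs² + δp²) = √(0.0121 + 0.490) = 0.709, so δu/u = 0.0403.
Q is then a monomial in u, q:
δQ/Q = √((δu/u)² + (1·δq/q)²) = √(0.00163 + 0.00239) = 0.0634
Q = 935, so δQ = 0.0634 × 935 = 59.2.

935 ± 59.2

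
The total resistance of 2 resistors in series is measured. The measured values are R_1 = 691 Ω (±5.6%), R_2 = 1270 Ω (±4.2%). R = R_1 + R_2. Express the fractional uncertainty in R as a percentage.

Sums and differences: (δR)² = Σ (cᵢ δxᵢ)².
  (δR_1)² = 1500;  (δR_2)² = 2850
δR = √(4340) = 65.9 Ω
R = 1960 Ω, so δR/R = 65.9/1960 = 0.0336.

3.36%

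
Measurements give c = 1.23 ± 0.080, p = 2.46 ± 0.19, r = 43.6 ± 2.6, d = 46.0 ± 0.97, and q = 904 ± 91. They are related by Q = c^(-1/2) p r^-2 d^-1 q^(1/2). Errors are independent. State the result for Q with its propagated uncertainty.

Relative error in a monomial: (δQ/Q)² = Σ (nᵢ · δxᵢ/xᵢ)².
  (−½·δc/c)² = (-0.5×0.0650)² = 0.00106;  (1·δp/p)² = (1×0.0772)² = 0.00597;  (-2·δr/r)² = (-2×0.0596)² = 0.0142;  (-1·δd/d)² = (-1×0.0211)² = 0.000445;  (½·δq/q)² = (0.5×0.101)² = 0.00253
δQ/Q = √(0.0242) = 0.156
Q = 0.000763, so δQ = 0.156 × 0.000763 = 0.000119.

0.000763 ± 0.000119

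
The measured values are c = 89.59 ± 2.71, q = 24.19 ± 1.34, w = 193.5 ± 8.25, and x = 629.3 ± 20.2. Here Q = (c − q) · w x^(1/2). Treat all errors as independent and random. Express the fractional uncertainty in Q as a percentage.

6.49%

Let u = c − q = 65.40. δu = √(δc² + δq²) = √(7.34 + 1.80) = 3.02, so δu/u = 0.0462.
Q is then a monomial in u, w, x:
δQ/Q = √((δu/u)² + (1·δw/w)² + (½·δx/x)²) = √(0.00214 + 0.00182 + 0.000258) = 0.0649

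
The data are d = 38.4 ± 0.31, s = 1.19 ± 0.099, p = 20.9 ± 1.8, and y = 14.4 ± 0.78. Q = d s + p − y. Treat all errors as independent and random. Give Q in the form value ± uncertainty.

Let w = d·s = 45.7. δw/w = √((1·δd/d)² + (1·δs/s)²) = √(6.52e-05 + 0.00692) = 0.0836, so δw = 3.82.
Q = w + p − y: δQ = √(δw² + δp² + δy²) = √(14.6 + 3.24 + 0.608) = 4.29
Q = 52.2.

52.2 ± 4.29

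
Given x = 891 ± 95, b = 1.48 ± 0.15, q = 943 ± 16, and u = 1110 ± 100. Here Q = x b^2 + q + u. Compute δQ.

458

Let p = x·b^2 = 1950. δp/p = √((1·δx/x)² + (2·δb/b)²) = √(0.0114 + 0.0411) = 0.229, so δp = 447.
Q = p + q + u: δQ = √(δp² + δq² + δu²) = √(2e+05 + 256 + 10000) = 458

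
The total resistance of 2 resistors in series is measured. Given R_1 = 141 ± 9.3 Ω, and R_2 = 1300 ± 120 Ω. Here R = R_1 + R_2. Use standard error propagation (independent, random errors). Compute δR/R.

Absolute uncertainties add in quadrature for a linear combination:
  (δR_1)² = 86.5;  (δR_2)² = 14400
δR = √(14500) = 120 Ω
R = 1440 Ω, so δR/R = 120/1440 = 0.0835.

0.0835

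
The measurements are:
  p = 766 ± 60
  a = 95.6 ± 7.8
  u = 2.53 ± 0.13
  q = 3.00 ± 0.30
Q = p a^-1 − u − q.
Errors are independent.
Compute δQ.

Let w = p·a^-1 = 8.01. δw/w = √((1·δp/p)² + (-1·δa/a)²) = √(0.00614 + 0.00666) = 0.113, so δw = 0.906.
Q = w − u − q: δQ = √(δw² + δu² + δq²) = √(0.821 + 0.0169 + 0.0900) = 0.963

0.963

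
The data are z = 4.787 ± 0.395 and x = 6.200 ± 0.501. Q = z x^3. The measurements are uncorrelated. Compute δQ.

292

Each factor contributes (exponent × relative error)² to (δQ/Q)²:
  (1·δz/z)² = (1×0.0825)² = 0.00681;  (3·δx/x)² = (3×0.0808)² = 0.0588
δQ/Q = √(0.0656) = 0.256
Q = 1141, so δQ = 0.256 × 1141 = 292.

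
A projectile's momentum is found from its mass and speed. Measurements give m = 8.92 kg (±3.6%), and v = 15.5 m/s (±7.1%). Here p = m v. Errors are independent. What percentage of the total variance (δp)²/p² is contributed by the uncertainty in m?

(δp/p)² = (1·δm/m)² + (1·δv/v)²
  m term: (1×0.0360)² = 0.00130
  v term: (1×0.0710)² = 0.00504
Total = 0.00634. Share from m = 0.00130/0.00634 = 0.205.

20.5%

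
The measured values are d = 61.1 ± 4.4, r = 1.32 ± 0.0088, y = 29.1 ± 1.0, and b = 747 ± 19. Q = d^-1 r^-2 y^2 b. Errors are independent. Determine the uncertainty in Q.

616

Products/powers → add relative errors in quadrature, weighted by exponent:
  (-1·δd/d)² = (-1×0.0720)² = 0.00519;  (-2·δr/r)² = (-2×0.00667)² = 0.000178;  (2·δy/y)² = (2×0.0344)² = 0.00472;  (1·δb/b)² = (1×0.0254)² = 0.000647
δQ/Q = √(0.0107) = 0.104
Q = 5940, so δQ = 0.104 × 5940 = 616.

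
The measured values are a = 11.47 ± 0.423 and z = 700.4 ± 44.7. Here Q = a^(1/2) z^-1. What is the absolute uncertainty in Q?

0.000321

Each factor contributes (exponent × relative error)² to (δQ/Q)²:
  (½·δa/a)² = (0.5×0.0369)² = 0.000340;  (-1·δz/z)² = (-1×0.0638)² = 0.00407
δQ/Q = √(0.00441) = 0.0664
Q = 0.004835, so δQ = 0.0664 × 0.004835 = 0.000321.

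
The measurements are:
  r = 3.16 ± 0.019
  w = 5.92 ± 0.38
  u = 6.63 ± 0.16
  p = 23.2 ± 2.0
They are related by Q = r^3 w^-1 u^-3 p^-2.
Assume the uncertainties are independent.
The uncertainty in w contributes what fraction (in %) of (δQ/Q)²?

(δQ/Q)² = (3·δr/r)² + (-1·δw/w)² + (-3·δu/u)² + (-2·δp/p)²
  r term: (3×0.00601)² = 0.000325
  w term: (-1×0.0642)² = 0.00412
  u term: (-3×0.0241)² = 0.00524
  p term: (-2×0.0862)² = 0.0297
Total = 0.0394. Share from w = 0.00412/0.0394 = 0.105.

10.5%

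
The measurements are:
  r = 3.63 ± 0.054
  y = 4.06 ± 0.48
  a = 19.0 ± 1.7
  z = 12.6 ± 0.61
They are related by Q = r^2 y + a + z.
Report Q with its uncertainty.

85.1 ± 6.77

Let p = r^2·y = 53.5. δp/p = √((2·δr/r)² + (1·δy/y)²) = √(0.000885 + 0.0140) = 0.122, so δp = 6.52.
Q = p + a + z: δQ = √(δp² + δa² + δz²) = √(42.5 + 2.89 + 0.372) = 6.77
Q = 85.1.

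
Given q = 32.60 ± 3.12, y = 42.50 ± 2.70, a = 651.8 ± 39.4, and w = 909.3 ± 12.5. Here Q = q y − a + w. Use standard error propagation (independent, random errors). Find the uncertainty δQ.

164

Let p = q·y = 1386. δp/p = √((1·δq/q)² + (1·δy/y)²) = √(0.00916 + 0.00404) = 0.115, so δp = 159.
Q = p − a + w: δQ = √(δp² + δa² + δw²) = √(25300 + 1550 + 156) = 164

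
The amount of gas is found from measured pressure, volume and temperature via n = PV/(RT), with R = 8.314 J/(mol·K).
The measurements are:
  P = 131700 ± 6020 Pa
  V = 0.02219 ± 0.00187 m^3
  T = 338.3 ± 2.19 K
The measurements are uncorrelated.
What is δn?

0.0998 mol

Products/powers → add relative errors in quadrature, weighted by exponent:
  (1·δP/P)² = (1×0.0457)² = 0.00209;  (1·δV/V)² = (1×0.0843)² = 0.00710;  (-1·δT/T)² = (-1×0.00647)² = 4.19e-05
δn/n = √(0.00923) = 0.0961
n = 1.039 mol, so δn = 0.0961 × 1.039 = 0.0998 mol.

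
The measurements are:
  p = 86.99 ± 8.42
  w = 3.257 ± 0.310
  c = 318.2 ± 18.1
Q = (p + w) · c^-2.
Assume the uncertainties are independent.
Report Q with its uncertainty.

0.0008913 ± 0.000131

Let u = p + w = 90.25. δu = √(δp² + δw²) = √(70.9 + 0.0961) = 8.43, so δu/u = 0.0934.
Q is then a monomial in u, c:
δQ/Q = √((δu/u)² + (-2·δc/c)²) = √(0.00872 + 0.0129) = 0.147
Q = 0.0008913, so δQ = 0.147 × 0.0008913 = 0.000131.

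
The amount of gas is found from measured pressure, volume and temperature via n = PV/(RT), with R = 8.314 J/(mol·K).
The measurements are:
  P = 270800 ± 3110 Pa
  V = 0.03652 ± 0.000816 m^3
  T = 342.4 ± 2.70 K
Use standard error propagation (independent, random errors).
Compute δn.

Products/powers → add relative errors in quadrature, weighted by exponent:
  (1·δP/P)² = (1×0.0115)² = 0.000132;  (1·δV/V)² = (1×0.0223)² = 0.000499;  (-1·δT/T)² = (-1×0.00789)² = 6.22e-05
δn/n = √(0.000693) = 0.0263
n = 3.474 mol, so δn = 0.0263 × 3.474 = 0.0915 mol.

0.0915 mol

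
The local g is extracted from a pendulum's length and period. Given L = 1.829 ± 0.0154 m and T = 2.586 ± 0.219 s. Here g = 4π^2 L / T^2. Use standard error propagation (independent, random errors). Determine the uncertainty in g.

1.83 m/s^2

Relative error in a monomial: (δg/g)² = Σ (nᵢ · δxᵢ/xᵢ)².
  (1·δL/L)² = (1×0.00842)² = 7.09e-05;  (-2·δT/T)² = (-2×0.0847)² = 0.0287
δg/g = √(0.0288) = 0.170
g = 10.80 m/s^2, so δg = 0.170 × 10.80 = 1.83 m/s^2.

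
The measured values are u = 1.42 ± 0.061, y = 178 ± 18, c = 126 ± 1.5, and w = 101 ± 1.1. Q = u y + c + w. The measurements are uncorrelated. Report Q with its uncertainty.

480 ± 27.8

Let p = u·y = 253. δp/p = √((1·δu/u)² + (1·δy/y)²) = √(0.00185 + 0.0102) = 0.110, so δp = 27.8.
Q = p + c + w: δQ = √(δp² + δc² + δw²) = √(771 + 2.25 + 1.21) = 27.8
Q = 480.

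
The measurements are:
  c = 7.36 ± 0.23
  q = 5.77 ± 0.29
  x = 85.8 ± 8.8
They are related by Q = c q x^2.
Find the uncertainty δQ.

Relative error in a monomial: (δQ/Q)² = Σ (nᵢ · δxᵢ/xᵢ)².
  (1·δc/c)² = (1×0.0312)² = 0.000977;  (1·δq/q)² = (1×0.0503)² = 0.00253;  (2·δx/x)² = (2×0.103)² = 0.0421
δQ/Q = √(0.0456) = 0.213
Q = 3.13e+05, so δQ = 0.213 × 3.13e+05 = 66700.

66700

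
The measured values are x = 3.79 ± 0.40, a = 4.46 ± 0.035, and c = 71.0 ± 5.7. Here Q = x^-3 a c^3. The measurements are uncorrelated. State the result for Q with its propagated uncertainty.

29300 ± 11700

Relative error in a monomial: (δQ/Q)² = Σ (nᵢ · δxᵢ/xᵢ)².
  (-3·δx/x)² = (-3×0.106)² = 0.100;  (1·δa/a)² = (1×0.00785)² = 6.16e-05;  (3·δc/c)² = (3×0.0803)² = 0.0580
δQ/Q = √(0.158) = 0.398
Q = 29300, so δQ = 0.398 × 29300 = 11700.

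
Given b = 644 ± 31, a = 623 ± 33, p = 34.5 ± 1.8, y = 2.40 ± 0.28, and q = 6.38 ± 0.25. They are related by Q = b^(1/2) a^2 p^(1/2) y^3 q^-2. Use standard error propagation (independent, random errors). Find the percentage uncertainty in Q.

Relative error in a monomial: (δQ/Q)² = Σ (nᵢ · δxᵢ/xᵢ)².
  (½·δb/b)² = (0.5×0.0481)² = 0.000579;  (2·δa/a)² = (2×0.0530)² = 0.0112;  (½·δp/p)² = (0.5×0.0522)² = 0.000681;  (3·δy/y)² = (3×0.117)² = 0.123;  (-2·δq/q)² = (-2×0.0392)² = 0.00614
δQ/Q = √(0.141) = 0.376

37.6%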